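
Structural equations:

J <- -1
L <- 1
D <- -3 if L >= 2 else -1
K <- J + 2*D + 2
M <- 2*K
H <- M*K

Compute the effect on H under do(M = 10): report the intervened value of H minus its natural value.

-12

The intervention breaks the incoming arrows to M: M <- 2*K no longer applies, and M = 10.
D = -3 if L >= 2 else -1  [with L=1]  = -1
K = J + 2*D + 2  [with J=-1, D=-1]  = -1
H = M*K  [with M=10, K=-1]  = -10
Without intervention: D = -3 if L >= 2 else -1  [with L=1]  = -1; K = J + 2*D + 2  [with J=-1, D=-1]  = -1; M = 2*K  [with K=-1]  = -2; H = M*K  [with M=-2, K=-1]  = 2.
Change = -10 − 2 = -12.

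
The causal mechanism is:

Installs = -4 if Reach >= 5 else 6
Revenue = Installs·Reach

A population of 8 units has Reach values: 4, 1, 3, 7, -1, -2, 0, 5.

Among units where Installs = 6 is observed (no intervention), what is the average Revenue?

5

Observing Installs=6 restricts to units where Installs's equation naturally yields 6: Reach ∈ {4, 1, 3, -1, -2, 0}. In that subpopulation Revenue = 24, 6, 18, -6, -12, 0, mean 5.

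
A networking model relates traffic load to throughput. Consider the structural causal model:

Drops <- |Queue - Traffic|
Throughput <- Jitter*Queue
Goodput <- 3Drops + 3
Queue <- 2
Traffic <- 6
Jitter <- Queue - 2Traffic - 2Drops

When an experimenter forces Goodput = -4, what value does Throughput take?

-36

do(Goodput=-4) replaces the equation Goodput <- 3Drops + 3 with the constant Goodput = -4.
Since Throughput is not a descendant of the intervened variable, it is unaffected.
Drops = |Queue - Traffic|  [with Queue=2, Traffic=6]  = 4
Jitter = Queue - 2Traffic - 2Drops  [with Queue=2, Traffic=6, Drops=4]  = -18
Throughput = Jitter*Queue  [with Jitter=-18, Queue=2]  = -36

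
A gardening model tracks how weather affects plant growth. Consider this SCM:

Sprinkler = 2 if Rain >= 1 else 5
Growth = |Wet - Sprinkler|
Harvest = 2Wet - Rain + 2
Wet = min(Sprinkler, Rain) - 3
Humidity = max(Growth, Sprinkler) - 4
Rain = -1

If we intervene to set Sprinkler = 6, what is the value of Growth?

Under do(Sprinkler=6), the mechanism Sprinkler = 2 if Rain >= 1 else 5 is discarded; Sprinkler is fixed at 6.
Wet = min(Sprinkler, Rain) - 3  [with Sprinkler=6, Rain=-1]  = -4
Growth = |Wet - Sprinkler|  [with Wet=-4, Sprinkler=6]  = 10

10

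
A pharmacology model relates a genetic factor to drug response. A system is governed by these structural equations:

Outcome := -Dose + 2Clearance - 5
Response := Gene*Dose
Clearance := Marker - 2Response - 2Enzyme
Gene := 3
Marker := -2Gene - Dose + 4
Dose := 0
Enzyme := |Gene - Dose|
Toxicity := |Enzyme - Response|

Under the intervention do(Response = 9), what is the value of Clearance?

-26

Under do(Response=9), the mechanism Response := Gene*Dose is discarded; Response is fixed at 9.
Enzyme = |Gene - Dose|  [with Gene=3, Dose=0]  = 3
Marker = -2Gene - Dose + 4  [with Gene=3, Dose=0]  = -2
Clearance = Marker - 2Response - 2Enzyme  [with Marker=-2, Response=9, Enzyme=3]  = -26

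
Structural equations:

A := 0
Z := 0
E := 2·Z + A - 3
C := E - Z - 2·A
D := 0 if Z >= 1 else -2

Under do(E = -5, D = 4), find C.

The joint intervention fixes E = -5, D = 4, removing each variable's own equation.
C = E - Z - 2·A  [with E=-5, Z=0, A=0]  = -5

-5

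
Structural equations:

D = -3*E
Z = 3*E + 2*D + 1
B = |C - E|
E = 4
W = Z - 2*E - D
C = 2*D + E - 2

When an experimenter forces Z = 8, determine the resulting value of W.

12

The intervention breaks the incoming arrows to Z: Z = 3*E + 2*D + 1 no longer applies, and Z = 8.
D = -3*E  [with E=4]  = -12
W = Z - 2*E - D  [with Z=8, E=4, D=-12]  = 12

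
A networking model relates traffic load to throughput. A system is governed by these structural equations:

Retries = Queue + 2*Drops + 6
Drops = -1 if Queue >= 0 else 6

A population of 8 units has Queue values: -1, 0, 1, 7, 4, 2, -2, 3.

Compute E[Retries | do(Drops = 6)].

Under do(Drops=6), Drops's equation is replaced by Drops=6 for every unit. Per-unit Retries: 17, 18, 19, 25, 22, 20, 16, 21. Mean = 19.75.

19.75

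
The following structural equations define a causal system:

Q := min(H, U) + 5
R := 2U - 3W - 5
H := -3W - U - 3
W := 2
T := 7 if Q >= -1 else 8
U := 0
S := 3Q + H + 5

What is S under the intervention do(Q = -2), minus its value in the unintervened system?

6

The intervention breaks the incoming arrows to Q: Q := min(H, U) + 5 no longer applies, and Q = -2.
H = -3W - U - 3  [with W=2, U=0]  = -9
S = 3Q + H + 5  [with Q=-2, H=-9]  = -10
Without intervention: H = -3W - U - 3  [with W=2, U=0]  = -9; Q = min(H, U) + 5  [with H=-9, U=0]  = -4; S = 3Q + H + 5  [with Q=-4, H=-9]  = -16.
Change = -10 − (-16) = 6.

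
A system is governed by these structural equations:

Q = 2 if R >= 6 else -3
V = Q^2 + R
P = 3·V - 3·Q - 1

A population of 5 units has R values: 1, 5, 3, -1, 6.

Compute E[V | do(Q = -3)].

Every unit gets Q=-3 under the intervention. V values become 10, 14, 12, 8, 15; E[V|do(Q=-3)] = 11.8.

11.8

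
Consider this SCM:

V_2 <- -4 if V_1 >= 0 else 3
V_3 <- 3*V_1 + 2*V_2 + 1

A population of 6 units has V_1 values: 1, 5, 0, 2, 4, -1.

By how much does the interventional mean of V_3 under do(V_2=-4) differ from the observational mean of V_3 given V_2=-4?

-1.7

Under do(V_2=-4), V_2's equation is replaced by V_2=-4 for every unit. Per-unit V_3: -4, 8, -7, -1, 5, -10. Mean = -1.5.
Observing V_2=-4 restricts to units where V_2's equation naturally yields -4: V_1 ∈ {1, 5, 0, 2, 4}. In that subpopulation V_3 = -4, 8, -7, -1, 5, mean 0.2.
Difference = -1.5 − 0.2 = -1.7.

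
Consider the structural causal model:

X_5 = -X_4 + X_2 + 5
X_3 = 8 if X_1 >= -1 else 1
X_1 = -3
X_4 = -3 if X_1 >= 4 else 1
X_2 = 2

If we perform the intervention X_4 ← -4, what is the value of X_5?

11

Intervening sets X_4 = -4 and removes its equation (X_4 = -3 if X_1 >= 4 else 1).
X_5 = -X_4 + X_2 + 5  [with X_4=-4, X_2=2]  = 11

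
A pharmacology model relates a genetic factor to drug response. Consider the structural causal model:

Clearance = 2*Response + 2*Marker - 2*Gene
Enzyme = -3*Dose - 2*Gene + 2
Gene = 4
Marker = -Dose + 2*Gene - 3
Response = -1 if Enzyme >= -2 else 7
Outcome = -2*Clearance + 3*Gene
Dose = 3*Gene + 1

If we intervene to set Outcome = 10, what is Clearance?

Intervening sets Outcome = 10 and removes its equation (Outcome = -2*Clearance + 3*Gene).
Since Clearance is not a descendant of the intervened variable, it is unaffected.
Dose = 3*Gene + 1  [with Gene=4]  = 13
Enzyme = -3*Dose - 2*Gene + 2  [with Dose=13, Gene=4]  = -45
Marker = -Dose + 2*Gene - 3  [with Dose=13, Gene=4]  = -8
Response = -1 if Enzyme >= -2 else 7  [with Enzyme=-45]  = 7
Clearance = 2*Response + 2*Marker - 2*Gene  [with Response=7, Marker=-8, Gene=4]  = -10

-10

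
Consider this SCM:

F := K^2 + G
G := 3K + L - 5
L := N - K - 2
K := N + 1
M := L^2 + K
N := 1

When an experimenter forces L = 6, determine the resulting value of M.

The intervention breaks the incoming arrows to L: L := N - K - 2 no longer applies, and L = 6.
K = N + 1  [with N=1]  = 2
M = L^2 + K  [with L=6, K=2]  = 38

38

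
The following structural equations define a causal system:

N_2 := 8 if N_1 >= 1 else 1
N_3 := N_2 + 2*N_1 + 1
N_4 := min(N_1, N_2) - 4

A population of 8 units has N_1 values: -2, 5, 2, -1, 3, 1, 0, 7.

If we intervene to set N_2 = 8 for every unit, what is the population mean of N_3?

12.75

Every unit gets N_2=8 under the intervention. N_3 values become 5, 19, 13, 7, 15, 11, 9, 23; E[N_3|do(N_2=8)] = 12.75.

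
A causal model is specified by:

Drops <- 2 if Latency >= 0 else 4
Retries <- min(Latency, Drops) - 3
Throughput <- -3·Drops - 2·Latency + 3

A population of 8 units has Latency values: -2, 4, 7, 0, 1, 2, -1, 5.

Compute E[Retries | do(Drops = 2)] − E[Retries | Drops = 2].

-0.75

do(Drops=2) breaks Drops's dependence on Latency. With Drops=2 fixed, Retries across the units is -5, -1, -1, -3, -2, -1, -4, -1, mean -2.25.
E[Retries|Drops=2] averages over only the 6 units with Drops=2 (Latency = 4, 7, 0, 1, 2, 5): Retries = -1, -1, -3, -2, -1, -1, mean -1.5.
Difference = -2.25 − (-1.5) = -0.75.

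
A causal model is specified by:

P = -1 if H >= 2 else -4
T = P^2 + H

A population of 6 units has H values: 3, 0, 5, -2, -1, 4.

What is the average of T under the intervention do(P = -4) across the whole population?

17.5

do(P=-4) breaks P's dependence on H. With P=-4 fixed, T across the units is 19, 16, 21, 14, 15, 20, mean 17.5.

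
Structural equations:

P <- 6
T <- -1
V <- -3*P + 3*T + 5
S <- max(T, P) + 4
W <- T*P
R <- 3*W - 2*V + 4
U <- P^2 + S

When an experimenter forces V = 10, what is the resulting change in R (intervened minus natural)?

The intervention breaks the incoming arrows to V: V <- -3*P + 3*T + 5 no longer applies, and V = 10.
W = T*P  [with T=-1, P=6]  = -6
R = 3*W - 2*V + 4  [with W=-6, V=10]  = -34
Without intervention: V = -3*P + 3*T + 5  [with P=6, T=-1]  = -16; W = T*P  [with T=-1, P=6]  = -6; R = 3*W - 2*V + 4  [with W=-6, V=-16]  = 18.
Change = -34 − 18 = -52.

-52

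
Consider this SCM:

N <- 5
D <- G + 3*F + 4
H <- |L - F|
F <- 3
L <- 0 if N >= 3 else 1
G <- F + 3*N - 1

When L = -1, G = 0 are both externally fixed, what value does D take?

The joint intervention fixes L = -1, G = 0, removing each variable's own equation.
D = G + 3*F + 4  [with G=0, F=3]  = 13

13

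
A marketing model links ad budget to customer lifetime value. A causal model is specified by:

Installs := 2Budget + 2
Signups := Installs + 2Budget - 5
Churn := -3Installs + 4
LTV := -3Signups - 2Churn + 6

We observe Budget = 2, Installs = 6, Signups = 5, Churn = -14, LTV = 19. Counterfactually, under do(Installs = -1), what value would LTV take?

do(Installs=-1) replaces the equation Installs := 2Budget + 2 with the constant Installs = -1.
Signups = Installs + 2Budget - 5  [with Installs=-1, Budget=2]  = -2
Churn = -3Installs + 4  [with Installs=-1]  = 7
LTV = -3Signups - 2Churn + 6  [with Signups=-2, Churn=7]  = -2

-2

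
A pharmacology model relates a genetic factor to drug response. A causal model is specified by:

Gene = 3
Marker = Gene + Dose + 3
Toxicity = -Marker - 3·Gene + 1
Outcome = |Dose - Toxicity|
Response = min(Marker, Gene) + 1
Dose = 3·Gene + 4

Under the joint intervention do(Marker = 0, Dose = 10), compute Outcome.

Setting Marker = 0, Dose = 10 by intervention discards those variables' equations.
Toxicity = -Marker - 3·Gene + 1  [with Marker=0, Gene=3]  = -8
Outcome = |Dose - Toxicity|  [with Dose=10, Toxicity=-8]  = 18

18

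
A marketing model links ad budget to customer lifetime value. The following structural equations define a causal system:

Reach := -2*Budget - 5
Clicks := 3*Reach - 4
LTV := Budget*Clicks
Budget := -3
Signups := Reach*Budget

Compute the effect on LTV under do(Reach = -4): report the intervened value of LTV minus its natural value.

do(Reach=-4) replaces the equation Reach := -2*Budget - 5 with the constant Reach = -4.
Clicks = 3*Reach - 4  [with Reach=-4]  = -16
LTV = Budget*Clicks  [with Budget=-3, Clicks=-16]  = 48
Without intervention: Reach = -2*Budget - 5  [with Budget=-3]  = 1; Clicks = 3*Reach - 4  [with Reach=1]  = -1; LTV = Budget*Clicks  [with Budget=-3, Clicks=-1]  = 3.
Change = 48 − 3 = 45.

45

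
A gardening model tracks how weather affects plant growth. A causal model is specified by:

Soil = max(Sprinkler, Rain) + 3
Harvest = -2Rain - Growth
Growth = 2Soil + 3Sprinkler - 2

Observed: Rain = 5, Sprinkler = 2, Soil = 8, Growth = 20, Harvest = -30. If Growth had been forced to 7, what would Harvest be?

-17

Intervening sets Growth = 7 and removes its equation (Growth = 2Soil + 3Sprinkler - 2).
Harvest = -2Rain - Growth  [with Rain=5, Growth=7]  = -17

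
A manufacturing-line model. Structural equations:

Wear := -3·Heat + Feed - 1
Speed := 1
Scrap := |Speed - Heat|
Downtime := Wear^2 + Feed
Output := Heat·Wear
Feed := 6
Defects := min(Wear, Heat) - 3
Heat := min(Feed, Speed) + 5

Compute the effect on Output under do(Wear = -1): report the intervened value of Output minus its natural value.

The intervention breaks the incoming arrows to Wear: Wear := -3·Heat + Feed - 1 no longer applies, and Wear = -1.
Heat = min(Feed, Speed) + 5  [with Feed=6, Speed=1]  = 6
Output = Heat·Wear  [with Heat=6, Wear=-1]  = -6
Without intervention: Heat = min(Feed, Speed) + 5  [with Feed=6, Speed=1]  = 6; Wear = -3·Heat + Feed - 1  [with Heat=6, Feed=6]  = -13; Output = Heat·Wear  [with Heat=6, Wear=-13]  = -78.
Change = -6 − (-78) = 72.

72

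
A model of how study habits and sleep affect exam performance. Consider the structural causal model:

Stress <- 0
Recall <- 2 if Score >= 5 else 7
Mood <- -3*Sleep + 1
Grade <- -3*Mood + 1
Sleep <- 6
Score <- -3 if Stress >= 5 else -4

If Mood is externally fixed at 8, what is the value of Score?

-4

Under do(Mood=8), the mechanism Mood <- -3*Sleep + 1 is discarded; Mood is fixed at 8.
Since Score is not a descendant of the intervened variable, it is unaffected.
Score = -3 if Stress >= 5 else -4  [with Stress=0]  = -4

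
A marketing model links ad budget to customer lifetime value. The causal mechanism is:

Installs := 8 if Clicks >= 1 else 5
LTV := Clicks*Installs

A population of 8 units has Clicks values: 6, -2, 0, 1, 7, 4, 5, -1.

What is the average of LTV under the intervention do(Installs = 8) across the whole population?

Every unit gets Installs=8 under the intervention. LTV values become 48, -16, 0, 8, 56, 32, 40, -8; E[LTV|do(Installs=8)] = 20.

20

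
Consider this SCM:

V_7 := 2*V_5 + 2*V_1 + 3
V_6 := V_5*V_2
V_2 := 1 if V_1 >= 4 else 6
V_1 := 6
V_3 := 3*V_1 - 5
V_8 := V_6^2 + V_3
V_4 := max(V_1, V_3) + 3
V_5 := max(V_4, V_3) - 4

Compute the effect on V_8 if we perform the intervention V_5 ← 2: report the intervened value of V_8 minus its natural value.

do(V_5=2) replaces the equation V_5 := max(V_4, V_3) - 4 with the constant V_5 = 2.
V_2 = 1 if V_1 >= 4 else 6  [with V_1=6]  = 1
V_3 = 3*V_1 - 5  [with V_1=6]  = 13
V_6 = V_5*V_2  [with V_5=2, V_2=1]  = 2
V_8 = V_6^2 + V_3  [with V_6=2, V_3=13]  = 17
Without intervention: V_2 = 1 if V_1 >= 4 else 6  [with V_1=6]  = 1; V_3 = 3*V_1 - 5  [with V_1=6]  = 13; V_4 = max(V_1, V_3) + 3  [with V_1=6, V_3=13]  = 16; V_5 = max(V_4, V_3) - 4  [with V_4=16, V_3=13]  = 12; V_6 = V_5*V_2  [with V_5=12, V_2=1]  = 12; V_8 = V_6^2 + V_3  [with V_6=12, V_3=13]  = 157.
Change = 17 − 157 = -140.

-140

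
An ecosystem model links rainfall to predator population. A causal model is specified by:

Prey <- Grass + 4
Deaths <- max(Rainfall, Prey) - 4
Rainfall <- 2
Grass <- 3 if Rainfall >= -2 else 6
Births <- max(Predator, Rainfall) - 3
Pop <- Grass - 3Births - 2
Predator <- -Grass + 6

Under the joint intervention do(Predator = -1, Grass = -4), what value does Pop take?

-3

Under do(Predator = -1, Grass = -4), each intervened variable's structural equation is replaced by its fixed value.
Births = max(Predator, Rainfall) - 3  [with Predator=-1, Rainfall=2]  = -1
Pop = Grass - 3Births - 2  [with Grass=-4, Births=-1]  = -3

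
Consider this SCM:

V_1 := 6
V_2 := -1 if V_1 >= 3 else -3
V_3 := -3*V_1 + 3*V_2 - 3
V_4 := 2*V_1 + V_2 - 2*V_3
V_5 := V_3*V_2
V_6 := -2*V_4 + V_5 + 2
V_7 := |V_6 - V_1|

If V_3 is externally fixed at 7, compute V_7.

The intervention breaks the incoming arrows to V_3: V_3 := -3*V_1 + 3*V_2 - 3 no longer applies, and V_3 = 7.
V_2 = -1 if V_1 >= 3 else -3  [with V_1=6]  = -1
V_4 = 2*V_1 + V_2 - 2*V_3  [with V_1=6, V_2=-1, V_3=7]  = -3
V_5 = V_3*V_2  [with V_3=7, V_2=-1]  = -7
V_6 = -2*V_4 + V_5 + 2  [with V_4=-3, V_5=-7]  = 1
V_7 = |V_6 - V_1|  [with V_6=1, V_1=6]  = 5

5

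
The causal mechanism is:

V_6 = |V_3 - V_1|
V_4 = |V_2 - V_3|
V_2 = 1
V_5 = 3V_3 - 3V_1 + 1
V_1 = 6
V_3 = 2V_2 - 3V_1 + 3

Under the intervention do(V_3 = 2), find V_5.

do(V_3=2) replaces the equation V_3 = 2V_2 - 3V_1 + 3 with the constant V_3 = 2.
V_5 = 3V_3 - 3V_1 + 1  [with V_3=2, V_1=6]  = -11

-11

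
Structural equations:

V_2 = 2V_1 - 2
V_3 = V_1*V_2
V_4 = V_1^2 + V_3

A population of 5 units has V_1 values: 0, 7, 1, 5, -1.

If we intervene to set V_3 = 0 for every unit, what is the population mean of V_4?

The intervention sets V_3=0 in all 5 units regardless of V_1. Recomputing V_4 per unit gives 0, 49, 1, 25, 1; average 15.2.

15.2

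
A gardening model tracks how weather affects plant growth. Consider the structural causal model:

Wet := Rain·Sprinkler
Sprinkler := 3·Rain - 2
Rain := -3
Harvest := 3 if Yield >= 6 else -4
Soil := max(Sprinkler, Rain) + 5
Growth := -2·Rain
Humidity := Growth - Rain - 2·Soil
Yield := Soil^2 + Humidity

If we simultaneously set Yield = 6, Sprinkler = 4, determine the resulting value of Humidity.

-9

Under do(Yield = 6, Sprinkler = 4), each intervened variable's structural equation is replaced by its fixed value.
Soil = max(Sprinkler, Rain) + 5  [with Sprinkler=4, Rain=-3]  = 9
Growth = -2·Rain  [with Rain=-3]  = 6
Humidity = Growth - Rain - 2·Soil  [with Growth=6, Rain=-3, Soil=9]  = -9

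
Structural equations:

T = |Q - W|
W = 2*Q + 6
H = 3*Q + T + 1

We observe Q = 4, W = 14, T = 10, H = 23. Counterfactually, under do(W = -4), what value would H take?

Under do(W=-4), the mechanism W = 2*Q + 6 is discarded; W is fixed at -4.
T = |Q - W|  [with Q=4, W=-4]  = 8
H = 3*Q + T + 1  [with Q=4, T=8]  = 21

21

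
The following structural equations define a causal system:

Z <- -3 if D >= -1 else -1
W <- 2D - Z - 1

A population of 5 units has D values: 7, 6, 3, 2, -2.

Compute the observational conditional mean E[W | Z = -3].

Conditioning on Z=-3 selects the 4 unit(s) with D ∈ {7, 6, 3, 2}. Their W values: 16, 14, 8, 6. Mean = 11.

11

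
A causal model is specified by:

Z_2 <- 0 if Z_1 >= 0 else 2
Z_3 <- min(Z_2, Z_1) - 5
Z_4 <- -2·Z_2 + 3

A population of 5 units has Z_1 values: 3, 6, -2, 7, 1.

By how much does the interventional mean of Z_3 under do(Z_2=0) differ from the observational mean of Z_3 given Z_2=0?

do(Z_2=0) breaks Z_2's dependence on Z_1. With Z_2=0 fixed, Z_3 across the units is -5, -5, -7, -5, -5, mean -5.4.
Observing Z_2=0 restricts to units where Z_2's equation naturally yields 0: Z_1 ∈ {3, 6, 7, 1}. In that subpopulation Z_3 = -5, -5, -5, -5, mean -5.
Difference = -5.4 − (-5) = -0.4.

-0.4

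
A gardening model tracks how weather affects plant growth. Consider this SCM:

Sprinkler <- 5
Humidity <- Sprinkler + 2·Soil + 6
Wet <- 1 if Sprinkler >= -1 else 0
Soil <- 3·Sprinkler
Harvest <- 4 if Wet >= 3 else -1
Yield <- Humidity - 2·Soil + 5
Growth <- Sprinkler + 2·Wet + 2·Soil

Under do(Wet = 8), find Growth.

51

The intervention breaks the incoming arrows to Wet: Wet <- 1 if Sprinkler >= -1 else 0 no longer applies, and Wet = 8.
Soil = 3·Sprinkler  [with Sprinkler=5]  = 15
Growth = Sprinkler + 2·Wet + 2·Soil  [with Sprinkler=5, Wet=8, Soil=15]  = 51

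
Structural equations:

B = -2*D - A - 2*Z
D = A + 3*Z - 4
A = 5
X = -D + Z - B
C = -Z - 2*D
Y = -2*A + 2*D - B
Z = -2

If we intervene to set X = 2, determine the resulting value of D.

-5

do(X=2) replaces the equation X = -D + Z - B with the constant X = 2.
D is not downstream of the intervention, so its value is determined by the original equations.
D = A + 3*Z - 4  [with A=5, Z=-2]  = -5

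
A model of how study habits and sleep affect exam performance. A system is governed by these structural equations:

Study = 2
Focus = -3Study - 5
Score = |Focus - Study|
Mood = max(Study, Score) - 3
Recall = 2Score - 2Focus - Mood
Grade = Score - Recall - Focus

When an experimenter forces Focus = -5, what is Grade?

Under do(Focus=-5), the mechanism Focus = -3Study - 5 is discarded; Focus is fixed at -5.
Score = |Focus - Study|  [with Focus=-5, Study=2]  = 7
Mood = max(Study, Score) - 3  [with Study=2, Score=7]  = 4
Recall = 2Score - 2Focus - Mood  [with Score=7, Focus=-5, Mood=4]  = 20
Grade = Score - Recall - Focus  [with Score=7, Recall=20, Focus=-5]  = -8

-8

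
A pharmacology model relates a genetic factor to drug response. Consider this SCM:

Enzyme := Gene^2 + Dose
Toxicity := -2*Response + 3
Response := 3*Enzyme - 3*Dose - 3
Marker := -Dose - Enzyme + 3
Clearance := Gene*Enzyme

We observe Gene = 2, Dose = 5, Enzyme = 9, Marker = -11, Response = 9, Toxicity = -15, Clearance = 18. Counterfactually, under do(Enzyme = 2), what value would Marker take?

-4

The intervention breaks the incoming arrows to Enzyme: Enzyme := Gene^2 + Dose no longer applies, and Enzyme = 2.
Marker = -Dose - Enzyme + 3  [with Dose=5, Enzyme=2]  = -4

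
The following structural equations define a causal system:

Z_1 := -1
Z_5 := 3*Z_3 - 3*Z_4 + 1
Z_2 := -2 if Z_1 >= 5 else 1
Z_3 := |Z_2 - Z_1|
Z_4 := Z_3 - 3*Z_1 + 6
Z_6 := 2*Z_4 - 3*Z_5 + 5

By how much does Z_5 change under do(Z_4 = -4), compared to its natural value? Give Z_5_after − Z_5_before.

45

Intervening sets Z_4 = -4 and removes its equation (Z_4 := Z_3 - 3*Z_1 + 6).
Z_2 = -2 if Z_1 >= 5 else 1  [with Z_1=-1]  = 1
Z_3 = |Z_2 - Z_1|  [with Z_2=1, Z_1=-1]  = 2
Z_5 = 3*Z_3 - 3*Z_4 + 1  [with Z_3=2, Z_4=-4]  = 19
Without intervention: Z_2 = -2 if Z_1 >= 5 else 1  [with Z_1=-1]  = 1; Z_3 = |Z_2 - Z_1|  [with Z_2=1, Z_1=-1]  = 2; Z_4 = Z_3 - 3*Z_1 + 6  [with Z_3=2, Z_1=-1]  = 11; Z_5 = 3*Z_3 - 3*Z_4 + 1  [with Z_3=2, Z_4=11]  = -26.
Change = 19 − (-26) = 45.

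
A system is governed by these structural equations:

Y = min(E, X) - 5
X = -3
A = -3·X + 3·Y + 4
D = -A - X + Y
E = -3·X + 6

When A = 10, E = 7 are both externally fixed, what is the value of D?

-15

The joint intervention fixes A = 10, E = 7, removing each variable's own equation.
Y = min(E, X) - 5  [with E=7, X=-3]  = -8
D = -A - X + Y  [with A=10, X=-3, Y=-8]  = -15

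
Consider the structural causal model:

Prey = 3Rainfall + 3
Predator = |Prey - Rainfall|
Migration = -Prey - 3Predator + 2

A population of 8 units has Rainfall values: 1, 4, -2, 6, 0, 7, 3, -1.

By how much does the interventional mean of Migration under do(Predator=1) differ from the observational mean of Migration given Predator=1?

Every unit gets Predator=1 under the intervention. Migration values become -7, -16, 2, -22, -4, -25, -13, -1; E[Migration|do(Predator=1)] = -10.75.
Observing Predator=1 restricts to units where Predator's equation naturally yields 1: Rainfall ∈ {-2, -1}. In that subpopulation Migration = 2, -1, mean 0.5.
Difference = -10.75 − 0.5 = -11.25.

-11.25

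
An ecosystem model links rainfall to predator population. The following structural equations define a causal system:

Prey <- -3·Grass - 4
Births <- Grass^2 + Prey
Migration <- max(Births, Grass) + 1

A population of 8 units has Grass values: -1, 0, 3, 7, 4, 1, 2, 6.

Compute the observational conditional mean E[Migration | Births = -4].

E[Migration|Births=-4] averages over only the 2 units with Births=-4 (Grass = 0, 3): Migration = 1, 4, mean 2.5.

2.5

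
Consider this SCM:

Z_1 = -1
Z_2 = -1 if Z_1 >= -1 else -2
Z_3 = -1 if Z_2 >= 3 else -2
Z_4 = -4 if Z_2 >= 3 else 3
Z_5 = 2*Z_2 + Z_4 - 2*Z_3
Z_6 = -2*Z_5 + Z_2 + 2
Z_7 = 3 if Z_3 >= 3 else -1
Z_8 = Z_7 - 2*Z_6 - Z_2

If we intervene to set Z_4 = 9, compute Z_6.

Under do(Z_4=9), the mechanism Z_4 = -4 if Z_2 >= 3 else 3 is discarded; Z_4 is fixed at 9.
Z_2 = -1 if Z_1 >= -1 else -2  [with Z_1=-1]  = -1
Z_3 = -1 if Z_2 >= 3 else -2  [with Z_2=-1]  = -2
Z_5 = 2*Z_2 + Z_4 - 2*Z_3  [with Z_2=-1, Z_4=9, Z_3=-2]  = 11
Z_6 = -2*Z_5 + Z_2 + 2  [with Z_5=11, Z_2=-1]  = -21

-21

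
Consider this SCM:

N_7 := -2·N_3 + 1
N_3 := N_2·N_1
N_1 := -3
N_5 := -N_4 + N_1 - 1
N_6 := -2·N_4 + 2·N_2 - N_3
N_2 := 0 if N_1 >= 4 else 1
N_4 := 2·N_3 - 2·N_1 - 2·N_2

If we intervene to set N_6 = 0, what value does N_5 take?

-2

do(N_6=0) replaces the equation N_6 := -2·N_4 + 2·N_2 - N_3 with the constant N_6 = 0.
Since N_5 is not a descendant of the intervened variable, it is unaffected.
N_2 = 0 if N_1 >= 4 else 1  [with N_1=-3]  = 1
N_3 = N_2·N_1  [with N_2=1, N_1=-3]  = -3
N_4 = 2·N_3 - 2·N_1 - 2·N_2  [with N_3=-3, N_1=-3, N_2=1]  = -2
N_5 = -N_4 + N_1 - 1  [with N_4=-2, N_1=-3]  = -2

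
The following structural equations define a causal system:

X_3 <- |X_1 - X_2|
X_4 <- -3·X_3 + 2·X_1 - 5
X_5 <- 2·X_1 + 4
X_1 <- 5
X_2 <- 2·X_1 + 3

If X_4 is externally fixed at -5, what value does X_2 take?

13

The intervention breaks the incoming arrows to X_4: X_4 <- -3·X_3 + 2·X_1 - 5 no longer applies, and X_4 = -5.
Since X_2 is not a descendant of the intervened variable, it is unaffected.
X_2 = 2·X_1 + 3  [with X_1=5]  = 13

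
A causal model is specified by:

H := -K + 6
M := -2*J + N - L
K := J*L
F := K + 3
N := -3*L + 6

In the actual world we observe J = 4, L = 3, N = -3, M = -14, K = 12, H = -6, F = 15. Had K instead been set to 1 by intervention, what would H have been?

The intervention breaks the incoming arrows to K: K := J*L no longer applies, and K = 1.
H = -K + 6  [with K=1]  = 5

5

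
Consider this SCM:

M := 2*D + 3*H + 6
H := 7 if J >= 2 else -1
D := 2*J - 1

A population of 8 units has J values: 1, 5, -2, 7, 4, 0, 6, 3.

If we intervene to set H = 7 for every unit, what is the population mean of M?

37

Under do(H=7), H's equation is replaced by H=7 for every unit. Per-unit M: 29, 45, 17, 53, 41, 25, 49, 37. Mean = 37.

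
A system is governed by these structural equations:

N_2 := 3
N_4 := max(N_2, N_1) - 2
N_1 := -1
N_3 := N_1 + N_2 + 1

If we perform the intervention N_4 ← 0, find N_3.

Under do(N_4=0), the mechanism N_4 := max(N_2, N_1) - 2 is discarded; N_4 is fixed at 0.
Since N_3 is not a descendant of the intervened variable, it is unaffected.
N_3 = N_1 + N_2 + 1  [with N_1=-1, N_2=3]  = 3

3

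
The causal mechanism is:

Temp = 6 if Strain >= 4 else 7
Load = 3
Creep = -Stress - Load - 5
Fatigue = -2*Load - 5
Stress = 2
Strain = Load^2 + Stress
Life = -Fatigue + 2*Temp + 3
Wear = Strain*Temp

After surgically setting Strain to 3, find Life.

28

The intervention breaks the incoming arrows to Strain: Strain = Load^2 + Stress no longer applies, and Strain = 3.
Temp = 6 if Strain >= 4 else 7  [with Strain=3]  = 7
Fatigue = -2*Load - 5  [with Load=3]  = -11
Life = -Fatigue + 2*Temp + 3  [with Fatigue=-11, Temp=7]  = 28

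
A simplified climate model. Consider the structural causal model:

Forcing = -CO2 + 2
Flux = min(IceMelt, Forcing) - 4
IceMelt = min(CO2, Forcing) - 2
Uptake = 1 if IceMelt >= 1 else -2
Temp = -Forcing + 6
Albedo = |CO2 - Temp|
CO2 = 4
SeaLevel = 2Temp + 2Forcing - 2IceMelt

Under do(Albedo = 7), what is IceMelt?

The intervention breaks the incoming arrows to Albedo: Albedo = |CO2 - Temp| no longer applies, and Albedo = 7.
Since IceMelt is not a descendant of the intervened variable, it is unaffected.
Forcing = -CO2 + 2  [with CO2=4]  = -2
IceMelt = min(CO2, Forcing) - 2  [with CO2=4, Forcing=-2]  = -4

-4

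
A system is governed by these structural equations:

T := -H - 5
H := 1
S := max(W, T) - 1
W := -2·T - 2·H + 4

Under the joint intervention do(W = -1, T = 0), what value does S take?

-1

The joint intervention fixes W = -1, T = 0, removing each variable's own equation.
S = max(W, T) - 1  [with W=-1, T=0]  = -1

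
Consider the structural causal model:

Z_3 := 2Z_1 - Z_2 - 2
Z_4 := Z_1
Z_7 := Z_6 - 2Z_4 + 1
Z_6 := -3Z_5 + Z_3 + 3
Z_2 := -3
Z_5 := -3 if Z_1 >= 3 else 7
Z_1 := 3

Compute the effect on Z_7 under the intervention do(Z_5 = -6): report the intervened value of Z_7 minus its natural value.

9

Under do(Z_5=-6), the mechanism Z_5 := -3 if Z_1 >= 3 else 7 is discarded; Z_5 is fixed at -6.
Z_3 = 2Z_1 - Z_2 - 2  [with Z_1=3, Z_2=-3]  = 7
Z_4 = Z_1  [with Z_1=3]  = 3
Z_6 = -3Z_5 + Z_3 + 3  [with Z_5=-6, Z_3=7]  = 28
Z_7 = Z_6 - 2Z_4 + 1  [with Z_6=28, Z_4=3]  = 23
Without intervention: Z_3 = 2Z_1 - Z_2 - 2  [with Z_1=3, Z_2=-3]  = 7; Z_4 = Z_1  [with Z_1=3]  = 3; Z_5 = -3 if Z_1 >= 3 else 7  [with Z_1=3]  = -3; Z_6 = -3Z_5 + Z_3 + 3  [with Z_5=-3, Z_3=7]  = 19; Z_7 = Z_6 - 2Z_4 + 1  [with Z_6=19, Z_4=3]  = 14.
Change = 23 − 14 = 9.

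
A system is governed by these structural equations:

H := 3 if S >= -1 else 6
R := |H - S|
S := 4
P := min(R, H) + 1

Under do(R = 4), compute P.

4

The intervention breaks the incoming arrows to R: R := |H - S| no longer applies, and R = 4.
H = 3 if S >= -1 else 6  [with S=4]  = 3
P = min(R, H) + 1  [with R=4, H=3]  = 4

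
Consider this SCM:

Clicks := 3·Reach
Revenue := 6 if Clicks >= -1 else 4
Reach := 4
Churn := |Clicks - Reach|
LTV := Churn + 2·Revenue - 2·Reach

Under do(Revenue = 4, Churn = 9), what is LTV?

9

The joint intervention fixes Revenue = 4, Churn = 9, removing each variable's own equation.
LTV = Churn + 2·Revenue - 2·Reach  [with Churn=9, Revenue=4, Reach=4]  = 9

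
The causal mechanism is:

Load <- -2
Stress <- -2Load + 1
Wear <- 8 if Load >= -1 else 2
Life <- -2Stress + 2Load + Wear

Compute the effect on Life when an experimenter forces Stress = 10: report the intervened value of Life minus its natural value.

-10

Under do(Stress=10), the mechanism Stress <- -2Load + 1 is discarded; Stress is fixed at 10.
Wear = 8 if Load >= -1 else 2  [with Load=-2]  = 2
Life = -2Stress + 2Load + Wear  [with Stress=10, Load=-2, Wear=2]  = -22
Without intervention: Stress = -2Load + 1  [with Load=-2]  = 5; Wear = 8 if Load >= -1 else 2  [with Load=-2]  = 2; Life = -2Stress + 2Load + Wear  [with Stress=5, Load=-2, Wear=2]  = -12.
Change = -22 − (-12) = -10.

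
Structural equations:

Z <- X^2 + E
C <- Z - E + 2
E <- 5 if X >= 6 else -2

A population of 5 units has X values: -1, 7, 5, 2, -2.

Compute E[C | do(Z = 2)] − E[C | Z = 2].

do(Z=2) breaks Z's dependence on X. With Z=2 fixed, C across the units is 6, -1, 6, 6, 6, mean 4.6.
Conditioning on Z=2 selects the 2 unit(s) with X ∈ {2, -2}. Their C values: 6, 6. Mean = 6.
Difference = 4.6 − 6 = -1.4.

-1.4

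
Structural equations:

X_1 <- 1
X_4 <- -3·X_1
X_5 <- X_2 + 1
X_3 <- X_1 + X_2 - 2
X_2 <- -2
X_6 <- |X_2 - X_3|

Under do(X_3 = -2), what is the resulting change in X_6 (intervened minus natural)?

-1

The intervention breaks the incoming arrows to X_3: X_3 <- X_1 + X_2 - 2 no longer applies, and X_3 = -2.
X_6 = |X_2 - X_3|  [with X_2=-2, X_3=-2]  = 0
Without intervention: X_3 = X_1 + X_2 - 2  [with X_1=1, X_2=-2]  = -3; X_6 = |X_2 - X_3|  [with X_2=-2, X_3=-3]  = 1.
Change = 0 − 1 = -1.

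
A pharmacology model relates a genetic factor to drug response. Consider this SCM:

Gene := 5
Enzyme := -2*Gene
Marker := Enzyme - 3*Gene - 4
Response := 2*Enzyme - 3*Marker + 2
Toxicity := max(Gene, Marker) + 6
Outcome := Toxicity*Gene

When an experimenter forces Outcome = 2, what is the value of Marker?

do(Outcome=2) replaces the equation Outcome := Toxicity*Gene with the constant Outcome = 2.
Marker is not downstream of the intervention, so its value is determined by the original equations.
Enzyme = -2*Gene  [with Gene=5]  = -10
Marker = Enzyme - 3*Gene - 4  [with Enzyme=-10, Gene=5]  = -29

-29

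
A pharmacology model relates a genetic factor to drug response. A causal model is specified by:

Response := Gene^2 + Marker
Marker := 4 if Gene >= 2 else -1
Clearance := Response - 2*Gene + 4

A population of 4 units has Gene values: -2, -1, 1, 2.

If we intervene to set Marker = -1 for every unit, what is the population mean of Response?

The intervention sets Marker=-1 in all 4 units regardless of Gene. Recomputing Response per unit gives 3, 0, 0, 3; average 1.5.

1.5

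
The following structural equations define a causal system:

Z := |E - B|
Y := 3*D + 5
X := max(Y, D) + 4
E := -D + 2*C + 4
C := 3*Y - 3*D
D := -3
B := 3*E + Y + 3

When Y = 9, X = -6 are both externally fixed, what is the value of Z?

170

Under do(Y = 9, X = -6), each intervened variable's structural equation is replaced by its fixed value.
C = 3*Y - 3*D  [with Y=9, D=-3]  = 36
E = -D + 2*C + 4  [with D=-3, C=36]  = 79
B = 3*E + Y + 3  [with E=79, Y=9]  = 249
Z = |E - B|  [with E=79, B=249]  = 170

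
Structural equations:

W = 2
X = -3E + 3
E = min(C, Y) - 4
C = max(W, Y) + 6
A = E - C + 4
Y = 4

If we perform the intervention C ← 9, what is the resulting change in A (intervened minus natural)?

do(C=9) replaces the equation C = max(W, Y) + 6 with the constant C = 9.
E = min(C, Y) - 4  [with C=9, Y=4]  = 0
A = E - C + 4  [with E=0, C=9]  = -5
Without intervention: C = max(W, Y) + 6  [with W=2, Y=4]  = 10; E = min(C, Y) - 4  [with C=10, Y=4]  = 0; A = E - C + 4  [with E=0, C=10]  = -6.
Change = -5 − (-6) = 1.

1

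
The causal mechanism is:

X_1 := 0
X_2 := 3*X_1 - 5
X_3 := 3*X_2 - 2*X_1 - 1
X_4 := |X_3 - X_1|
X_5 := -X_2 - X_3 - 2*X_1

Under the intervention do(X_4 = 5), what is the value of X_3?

-16

Under do(X_4=5), the mechanism X_4 := |X_3 - X_1| is discarded; X_4 is fixed at 5.
Since X_3 is not a descendant of the intervened variable, it is unaffected.
X_2 = 3*X_1 - 5  [with X_1=0]  = -5
X_3 = 3*X_2 - 2*X_1 - 1  [with X_2=-5, X_1=0]  = -16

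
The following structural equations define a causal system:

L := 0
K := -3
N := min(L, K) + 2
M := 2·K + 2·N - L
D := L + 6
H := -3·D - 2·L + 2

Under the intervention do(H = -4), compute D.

6

do(H=-4) replaces the equation H := -3·D - 2·L + 2 with the constant H = -4.
Since D is not a descendant of the intervened variable, it is unaffected.
D = L + 6  [with L=0]  = 6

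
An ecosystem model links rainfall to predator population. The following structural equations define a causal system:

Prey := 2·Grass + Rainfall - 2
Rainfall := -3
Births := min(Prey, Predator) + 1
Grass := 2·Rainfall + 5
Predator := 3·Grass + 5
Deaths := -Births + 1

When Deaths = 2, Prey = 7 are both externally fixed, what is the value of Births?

Under do(Deaths = 2, Prey = 7), each intervened variable's structural equation is replaced by its fixed value.
Grass = 2·Rainfall + 5  [with Rainfall=-3]  = -1
Predator = 3·Grass + 5  [with Grass=-1]  = 2
Births = min(Prey, Predator) + 1  [with Prey=7, Predator=2]  = 3

3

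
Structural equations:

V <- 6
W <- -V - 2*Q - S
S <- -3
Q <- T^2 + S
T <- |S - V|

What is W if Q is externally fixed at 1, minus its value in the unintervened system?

Intervening sets Q = 1 and removes its equation (Q <- T^2 + S).
W = -V - 2*Q - S  [with V=6, Q=1, S=-3]  = -5
Without intervention: T = |S - V|  [with S=-3, V=6]  = 9; Q = T^2 + S  [with T=9, S=-3]  = 78; W = -V - 2*Q - S  [with V=6, Q=78, S=-3]  = -159.
Change = -5 − (-159) = 154.

154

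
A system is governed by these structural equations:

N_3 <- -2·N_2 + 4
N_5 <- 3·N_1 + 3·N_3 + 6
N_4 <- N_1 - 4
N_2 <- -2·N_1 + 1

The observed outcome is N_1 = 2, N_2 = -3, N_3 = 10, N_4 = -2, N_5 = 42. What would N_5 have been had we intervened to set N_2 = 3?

do(N_2=3) replaces the equation N_2 <- -2·N_1 + 1 with the constant N_2 = 3.
N_3 = -2·N_2 + 4  [with N_2=3]  = -2
N_5 = 3·N_1 + 3·N_3 + 6  [with N_1=2, N_3=-2]  = 6

6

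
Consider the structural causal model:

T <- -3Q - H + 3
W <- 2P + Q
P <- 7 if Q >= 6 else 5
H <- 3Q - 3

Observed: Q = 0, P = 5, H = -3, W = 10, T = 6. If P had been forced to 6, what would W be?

Under do(P=6), the mechanism P <- 7 if Q >= 6 else 5 is discarded; P is fixed at 6.
W = 2P + Q  [with P=6, Q=0]  = 12

12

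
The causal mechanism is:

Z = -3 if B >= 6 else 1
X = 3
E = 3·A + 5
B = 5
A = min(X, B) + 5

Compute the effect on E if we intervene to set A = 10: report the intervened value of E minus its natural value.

Intervening sets A = 10 and removes its equation (A = min(X, B) + 5).
E = 3·A + 5  [with A=10]  = 35
Without intervention: A = min(X, B) + 5  [with X=3, B=5]  = 8; E = 3·A + 5  [with A=8]  = 29.
Change = 35 − 29 = 6.

6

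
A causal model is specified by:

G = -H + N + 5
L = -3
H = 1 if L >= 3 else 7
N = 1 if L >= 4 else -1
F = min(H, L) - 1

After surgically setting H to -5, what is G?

do(H=-5) replaces the equation H = 1 if L >= 3 else 7 with the constant H = -5.
N = 1 if L >= 4 else -1  [with L=-3]  = -1
G = -H + N + 5  [with H=-5, N=-1]  = 9

9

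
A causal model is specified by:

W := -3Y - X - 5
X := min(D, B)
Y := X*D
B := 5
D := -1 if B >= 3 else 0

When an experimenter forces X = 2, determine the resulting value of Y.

The intervention breaks the incoming arrows to X: X := min(D, B) no longer applies, and X = 2.
D = -1 if B >= 3 else 0  [with B=5]  = -1
Y = X*D  [with X=2, D=-1]  = -2

-2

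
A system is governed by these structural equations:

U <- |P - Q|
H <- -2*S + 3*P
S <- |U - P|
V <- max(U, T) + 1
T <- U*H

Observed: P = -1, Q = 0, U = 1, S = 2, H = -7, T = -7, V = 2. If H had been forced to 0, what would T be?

The intervention breaks the incoming arrows to H: H <- -2*S + 3*P no longer applies, and H = 0.
U = |P - Q|  [with P=-1, Q=0]  = 1
T = U*H  [with U=1, H=0]  = 0

0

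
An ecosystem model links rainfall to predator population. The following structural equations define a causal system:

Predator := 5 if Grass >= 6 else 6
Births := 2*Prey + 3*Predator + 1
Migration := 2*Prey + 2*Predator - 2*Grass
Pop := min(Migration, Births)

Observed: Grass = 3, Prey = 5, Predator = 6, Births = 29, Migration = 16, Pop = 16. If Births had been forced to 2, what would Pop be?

2

Under do(Births=2), the mechanism Births := 2*Prey + 3*Predator + 1 is discarded; Births is fixed at 2.
Predator = 5 if Grass >= 6 else 6  [with Grass=3]  = 6
Migration = 2*Prey + 2*Predator - 2*Grass  [with Prey=5, Predator=6, Grass=3]  = 16
Pop = min(Migration, Births)  [with Migration=16, Births=2]  = 2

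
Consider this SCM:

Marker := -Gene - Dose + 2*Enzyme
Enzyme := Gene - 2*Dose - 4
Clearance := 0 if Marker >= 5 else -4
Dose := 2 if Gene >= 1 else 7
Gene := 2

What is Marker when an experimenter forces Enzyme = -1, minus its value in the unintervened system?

The intervention breaks the incoming arrows to Enzyme: Enzyme := Gene - 2*Dose - 4 no longer applies, and Enzyme = -1.
Dose = 2 if Gene >= 1 else 7  [with Gene=2]  = 2
Marker = -Gene - Dose + 2*Enzyme  [with Gene=2, Dose=2, Enzyme=-1]  = -6
Without intervention: Dose = 2 if Gene >= 1 else 7  [with Gene=2]  = 2; Enzyme = Gene - 2*Dose - 4  [with Gene=2, Dose=2]  = -6; Marker = -Gene - Dose + 2*Enzyme  [with Gene=2, Dose=2, Enzyme=-6]  = -16.
Change = -6 − (-16) = 10.

10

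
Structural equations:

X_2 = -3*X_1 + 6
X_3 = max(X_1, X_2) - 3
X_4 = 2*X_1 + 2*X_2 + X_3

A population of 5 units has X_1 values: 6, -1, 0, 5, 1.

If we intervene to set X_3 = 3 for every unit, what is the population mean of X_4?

The intervention sets X_3=3 in all 5 units regardless of X_1. Recomputing X_4 per unit gives -9, 19, 15, -5, 11; average 6.2.

6.2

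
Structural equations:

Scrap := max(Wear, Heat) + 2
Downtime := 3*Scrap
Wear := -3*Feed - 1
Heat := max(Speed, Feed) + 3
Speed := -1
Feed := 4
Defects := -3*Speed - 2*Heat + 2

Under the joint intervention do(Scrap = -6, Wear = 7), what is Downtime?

Under do(Scrap = -6, Wear = 7), each intervened variable's structural equation is replaced by its fixed value.
Downtime = 3*Scrap  [with Scrap=-6]  = -18

-18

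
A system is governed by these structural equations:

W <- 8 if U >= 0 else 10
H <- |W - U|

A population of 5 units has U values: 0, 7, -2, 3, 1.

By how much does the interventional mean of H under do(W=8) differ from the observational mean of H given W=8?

Under do(W=8), W's equation is replaced by W=8 for every unit. Per-unit H: 8, 1, 10, 5, 7. Mean = 6.2.
Conditioning on W=8 selects the 4 unit(s) with U ∈ {0, 7, 3, 1}. Their H values: 8, 1, 5, 7. Mean = 5.25.
Difference = 6.2 − 5.25 = 0.95.

0.95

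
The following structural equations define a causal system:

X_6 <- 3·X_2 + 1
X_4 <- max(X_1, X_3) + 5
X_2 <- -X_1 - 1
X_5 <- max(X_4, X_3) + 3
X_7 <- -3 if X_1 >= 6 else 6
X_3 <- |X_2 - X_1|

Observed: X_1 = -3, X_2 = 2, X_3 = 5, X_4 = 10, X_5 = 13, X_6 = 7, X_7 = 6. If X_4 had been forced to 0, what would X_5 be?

8

Intervening sets X_4 = 0 and removes its equation (X_4 <- max(X_1, X_3) + 5).
X_2 = -X_1 - 1  [with X_1=-3]  = 2
X_3 = |X_2 - X_1|  [with X_2=2, X_1=-3]  = 5
X_5 = max(X_4, X_3) + 3  [with X_4=0, X_3=5]  = 8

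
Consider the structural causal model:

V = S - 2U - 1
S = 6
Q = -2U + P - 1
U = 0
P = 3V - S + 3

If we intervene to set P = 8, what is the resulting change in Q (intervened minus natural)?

Intervening sets P = 8 and removes its equation (P = 3V - S + 3).
Q = -2U + P - 1  [with U=0, P=8]  = 7
Without intervention: V = S - 2U - 1  [with S=6, U=0]  = 5; P = 3V - S + 3  [with V=5, S=6]  = 12; Q = -2U + P - 1  [with U=0, P=12]  = 11.
Change = 7 − 11 = -4.

-4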